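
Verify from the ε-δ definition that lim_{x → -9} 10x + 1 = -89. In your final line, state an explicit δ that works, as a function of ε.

Let ε > 0 be given. We need δ > 0 so that 0 < |x + 9| < δ implies |(10x + 1) + 89| < ε.
|(10x + 1) + 89| = |10x + 90| = 10|x + 9|.
Thus it suffices that |x + 9| < ε/10.
Take δ = ε/10. If 0 < |x + 9| < δ then |(10x + 1) + 89| = 10|x + 9| < 10·(ε/10) = ε.

δ = ε/10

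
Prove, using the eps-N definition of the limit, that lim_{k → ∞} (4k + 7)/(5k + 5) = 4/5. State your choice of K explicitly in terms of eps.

Suppose eps > 0. For k ≥ 1, |(4k + 7)/(5k + 5) − (4/5)| = |15|/(5(5k + 5)) = 15/(5(5k + 5)).
Since 5k + 5 ≥ 5k for k ≥ 1, this is ≤ 15/(5·5k) = (3/5)/k.
So |(4k + 7)/(5k + 5) − (4/5)| < eps whenever k > (3/5)/eps.
Take K = (3/5)/eps. If k > K then |(4k + 7)/(5k + 5) − (4/5)| ≤ (3/5)/k < eps.

K = (3/5)/eps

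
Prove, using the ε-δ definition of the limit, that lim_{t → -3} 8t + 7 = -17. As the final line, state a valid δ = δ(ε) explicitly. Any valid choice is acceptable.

Fix ε > 0. We need δ > 0 so that 0 < |t + 3| < δ implies |(8t + 7) + 17| < ε.
Since (8t + 7) + 17 = 8(t + 3), we have |(8t + 7) + 17| = 8|t + 3|.
So 8|t + 3| < ε exactly when |t + 3| < ε/8.
Choosing δ = ε/8 gives |(8t + 7) + 17| = 8|t + 3| < ε whenever |t + 3| < δ.

δ = ε/8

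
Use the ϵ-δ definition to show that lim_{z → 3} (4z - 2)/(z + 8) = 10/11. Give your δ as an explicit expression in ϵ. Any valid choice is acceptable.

δ = min(11/2, (121/68)ϵ)

Let ϵ > 0. We want δ > 0 with 0 < |z − 3| < δ ⇒ |(4z - 2)/(z + 8) − (10/11)| < ϵ.
Combining over a common denominator, (4z - 2)/(z + 8) − (10/11) = [(4z - 2)·11 − 10·(z + 8)] / [11·(z + 8)] = 34(z − 3) / (11(z + 8)).
So |(4z - 2)/(z + 8) − (10/11)| = 34|z − 3| / (11·|z + 8|).
Restrict δ ≤ 11/2. Then |z − 3| < 11/2 gives |z + 8| = |(z − 3) + 11| ≥ 11 − 11/2 = 11/2.
Hence |(4z - 2)/(z + 8) − (10/11)| < 34|z − 3|/(11·(11/2)) = (68/121)|z − 3|, which is < ϵ once |z − 3| < (121/68)ϵ.
Take δ = min(11/2, (121/68)ϵ). Then 0 < |z − 3| < δ forces both bounds, so |(4z - 2)/(z + 8) − (10/11)| < ϵ.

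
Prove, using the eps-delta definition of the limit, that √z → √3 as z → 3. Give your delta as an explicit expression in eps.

delta = min(3, √3·eps)

Fix eps > 0. We want delta > 0 such that 0 < |z − 3| < delta implies |√z − √3| < eps.
Multiplying by the conjugate, |√z − √3| = |z − 3|/(√z + √3).
Restrict delta ≤ 3 so that |z − 3| < 3 forces z > 0, and then √z + √3 > √3.
Hence |√z − √3| < |z − 3|/√3, which is < eps once |z − 3| < √3·eps.
Take delta = min(3, √3·eps). If 0 < |z − 3| < delta then z > 0 and |√z − √3| < |z − 3|/√3 < eps.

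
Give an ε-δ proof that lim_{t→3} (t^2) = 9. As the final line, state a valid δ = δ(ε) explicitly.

δ = min(1, ε/7)

Fix ε > 0. We seek δ > 0 with 0 < |t − 3| < δ ⇒ |t^2 − 9| < ε.
Factor: t^2 − 9 = (t − 3)(t + 3), so |t^2 − 9| = |t − 3|·|t + 3|.
Impose δ ≤ 1 so that |t| < 4; then |t + 3| ≤ 7.
Hence |t^2 − 9| ≤ 7|t − 3|, which is < ε once |t − 3| < ε/7.
Take δ = min(1, ε/7). If 0 < |t − 3| < δ then both bounds hold and |t^2 − 9| ≤ 7|t − 3| < 7·(ε/7) = ε.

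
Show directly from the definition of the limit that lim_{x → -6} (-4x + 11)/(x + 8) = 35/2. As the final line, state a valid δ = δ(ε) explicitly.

Suppose ε > 0. We want δ > 0 with 0 < |x + 6| < δ ⇒ |(-4x + 11)/(x + 8) − (35/2)| < ε.
Combining over a common denominator, (-4x + 11)/(x + 8) − (35/2) = [(-4x + 11)·2 − 35·(x + 8)] / [2·(x + 8)] = -43(x + 6) / (2(x + 8)).
So |(-4x + 11)/(x + 8) − (35/2)| = 43|x + 6| / (2·|x + 8|).
Restrict δ ≤ 1. Then |x + 6| < 1 gives |x + 8| = |(x + 6) + 2| ≥ 2 − 1 = 1.
Hence |(-4x + 11)/(x + 8) − (35/2)| < 43|x + 6|/(2·1) = (43/2)|x + 6|, which is < ε once |x + 6| < (2/43)ε.
Take δ = min(1, (2/43)ε). Then 0 < |x + 6| < δ forces both bounds, so |(-4x + 11)/(x + 8) − (35/2)| < ε.

δ = min(1, (2/43)ε)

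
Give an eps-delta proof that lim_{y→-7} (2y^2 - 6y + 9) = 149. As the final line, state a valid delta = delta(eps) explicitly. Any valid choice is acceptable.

Suppose eps > 0. We want delta > 0 such that 0 < |y + 7| < delta implies |(2y^2 - 6y + 9) − 149| < eps.
(2y^2 - 6y + 9) − 149 = 2y^2 - 6y - 140 = (y + 7)(2y - 20).
So |(2y^2 - 6y + 9) − 149| = |y + 7|·|2y - 20|.
Require delta ≤ 1. Then |y + 7| < 1 gives |y| < 8, and by the triangle inequality |2y - 20| ≤ 2·8 + 20 = 36.
Hence |(2y^2 - 6y + 9) − 149| ≤ 36|y + 7| < eps provided |y + 7| < eps/36.
Choosing delta = min(1, eps/36) ensures both conditions, hence |(2y^2 - 6y + 9) − 149| < eps.

delta = min(1, eps/36)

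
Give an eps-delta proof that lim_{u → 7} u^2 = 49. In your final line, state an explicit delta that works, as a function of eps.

delta = min(2, eps/16)

Let eps > 0 be given. We seek delta > 0 with 0 < |u − 7| < delta ⇒ |u^2 − 49| < eps.
Factor: u^2 − 49 = (u − 7)(u + 7), so |u^2 − 49| = |u − 7|·|u + 7|.
Restrict delta ≤ 2. Then |u − 7| < 2 gives |u| < 9, so by the triangle inequality |u + 7| ≤ 9 + 7 = 16.
Hence |u^2 − 49| ≤ 16|u − 7|, which is < eps once |u − 7| < eps/16.
Take delta = min(2, eps/16). If 0 < |u − 7| < delta then both bounds hold and |u^2 − 49| ≤ 16|u − 7| < 16·(eps/16) = eps.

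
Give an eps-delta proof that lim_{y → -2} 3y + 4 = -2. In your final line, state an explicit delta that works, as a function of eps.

delta = eps/3

Let eps > 0 be given. We need delta > 0 so that 0 < |y + 2| < delta implies |(3y + 4) + 2| < eps.
Since (3y + 4) + 2 = 3(y + 2), we have |(3y + 4) + 2| = 3|y + 2|.
So 3|y + 2| < eps exactly when |y + 2| < eps/3.
Take delta = eps/3. If 0 < |y + 2| < delta then |(3y + 4) + 2| = 3|y + 2| < 3·(eps/3) = eps.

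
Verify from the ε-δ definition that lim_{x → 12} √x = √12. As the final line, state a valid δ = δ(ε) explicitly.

δ = min(12, √12·ε)

Let ε > 0. We want δ > 0 such that 0 < |x − 12| < δ implies |√x − √12| < ε.
Multiplying by the conjugate, |√x − √12| = |x − 12|/(√x + √12).
Restrict δ ≤ 12 so that |x − 12| < 12 forces x > 0, and then √x + √12 > √12.
Hence |√x − √12| < |x − 12|/√12, which is < ε once |x − 12| < √12·ε.
Take δ = min(12, √12·ε). If 0 < |x − 12| < δ then x > 0 and |√x − √12| < |x − 12|/√12 < ε.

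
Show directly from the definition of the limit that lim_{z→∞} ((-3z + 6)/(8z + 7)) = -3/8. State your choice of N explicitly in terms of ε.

Let ε > 0. We seek N > 0 such that z > N implies |(-3z + 6)/(8z + 7) + 3/8| < ε.
(-3z + 6)/(8z + 7) + 3/8 = (8(-3z + 6) − (-3)(8z + 7)) / (8(8z + 7)) = 69/(8(8z + 7)).
For z > 0 we have 8z + 7 > 8z, so |(-3z + 6)/(8z + 7) + 3/8| = 69/(8(8z + 7)) < 69/(8·8z) = (69/64)/z.
Thus |(-3z + 6)/(8z + 7) + 3/8| < ε whenever z > (69/64)/ε.
Take N = (69/64)/ε. If z > N then |(-3z + 6)/(8z + 7) + 3/8| < (69/64)/z < ε.

N = (69/64)/ε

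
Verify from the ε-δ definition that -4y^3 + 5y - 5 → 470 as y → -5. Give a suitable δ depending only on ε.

Let ε > 0 be given. We want δ > 0 such that 0 < |y + 5| < δ implies |(-4y^3 + 5y - 5) − 470| < ε.
(-4y^3 + 5y - 5) − 470 = -4y^3 + 5y - 475 = (y + 5)(-4y^2 + 20y - 95).
So |(-4y^3 + 5y - 5) − 470| = |y + 5|·|-4y^2 + 20y - 95|.
Require δ ≤ 1. Then |y + 5| < 1 gives |y| < 6, and by the triangle inequality |-4y^2 + 20y - 95| ≤ 4·6^2 + 20·6 + 95 = 359.
Hence |(-4y^3 + 5y - 5) − 470| ≤ 359|y + 5| < ε provided |y + 5| < ε/359.
Choosing δ = min(1, ε/359) ensures both conditions, hence |(-4y^3 + 5y - 5) − 470| < ε.

δ = min(1, ε/359)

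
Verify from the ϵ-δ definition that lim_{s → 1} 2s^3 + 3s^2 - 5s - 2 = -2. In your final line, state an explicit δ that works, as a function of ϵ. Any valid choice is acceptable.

Suppose ϵ > 0. We want δ > 0 such that 0 < |s − 1| < δ implies |(2s^3 + 3s^2 - 5s - 2) + 2| < ϵ.
(2s^3 + 3s^2 - 5s - 2) + 2 = 2s^3 + 3s^2 - 5s = (s − 1)(2s^2 + 5s).
So |(2s^3 + 3s^2 - 5s - 2) + 2| = |s − 1|·|2s^2 + 5s|.
Assume first that |s − 1| < 1, so |s| < 2. Then |2s^2 + 5s| ≤ 2·2^2 + 5·2 = 18.
Hence |(2s^3 + 3s^2 - 5s - 2) + 2| ≤ 18|s − 1| < ϵ provided |s − 1| < ϵ/18.
Choosing δ = min(1, ϵ/18) ensures both conditions, hence |(2s^3 + 3s^2 - 5s - 2) + 2| < ϵ.

δ = min(1, ϵ/18)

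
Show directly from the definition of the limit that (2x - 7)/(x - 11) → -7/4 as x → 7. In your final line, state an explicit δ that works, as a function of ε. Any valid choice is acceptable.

Let ε > 0 be given. We want δ > 0 with 0 < |x − 7| < δ ⇒ |(2x - 7)/(x - 11) + 7/4| < ε.
Combining over a common denominator, (2x - 7)/(x - 11) + 7/4 = [(2x - 7)·(-4) − 7·(x - 11)] / [(-4)·(x - 11)] = -15(x − 7) / ((-4)(x - 11)).
So |(2x - 7)/(x - 11) + 7/4| = 15|x − 7| / (4·|x − 11|).
Require δ ≤ 2, so |x − 11| ≥ |-4| − |x − 7| > 4 − 2 = 2.
Hence |(2x - 7)/(x - 11) + 7/4| < 15|x − 7|/(4·2) = (15/8)|x − 7|, which is < ε once |x − 7| < (8/15)ε.
Take δ = min(2, (8/15)ε). Then 0 < |x − 7| < δ forces both bounds, so |(2x - 7)/(x - 11) + 7/4| < ε.

δ = min(2, (8/15)ε)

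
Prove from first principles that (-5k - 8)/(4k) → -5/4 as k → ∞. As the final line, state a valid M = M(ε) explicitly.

Let ε > 0 be given. For k ≥ 1, |(-5k - 8)/(4k) + 5/4| = |-32|/(4(4k)) = 32/(4(4k)).
Since 4k ≥ 4k for k ≥ 1, this is ≤ 32/(4·4k) = 2/k.
So |(-5k - 8)/(4k) + 5/4| < ε whenever k > 2/ε.
Take M = 2/ε. If k > M then |(-5k - 8)/(4k) + 5/4| ≤ 2/k < ε.

M = 2/ε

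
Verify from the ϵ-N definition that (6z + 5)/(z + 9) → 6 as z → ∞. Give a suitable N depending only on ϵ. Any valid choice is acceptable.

N = 49/ϵ

Let ϵ > 0. We seek N > 0 such that z > N implies |(6z + 5)/(z + 9) − 6| < ϵ.
(6z + 5)/(z + 9) − 6 = ((6z + 5) − 6(z + 9)) / ((z + 9)) = -49/((z + 9)).
For z > 0 we have z + 9 > z, so |(6z + 5)/(z + 9) − 6| = 49/((z + 9)) < 49/(z) = 49/z.
Thus |(6z + 5)/(z + 9) − 6| < ϵ whenever z > 49/ϵ.
Take N = 49/ϵ. If z > N then |(6z + 5)/(z + 9) − 6| < 49/z < ϵ.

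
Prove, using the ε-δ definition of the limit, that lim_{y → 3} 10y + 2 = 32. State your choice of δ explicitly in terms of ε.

Suppose ε > 0. We need δ > 0 so that 0 < |y − 3| < δ implies |(10y + 2) − 32| < ε.
|(10y + 2) − 32| = |10y - 30| = 10|y − 3|.
So 10|y − 3| < ε exactly when |y − 3| < ε/10.
Take δ = ε/10. If 0 < |y − 3| < δ then |(10y + 2) − 32| = 10|y − 3| < 10·(ε/10) = ε.

δ = ε/10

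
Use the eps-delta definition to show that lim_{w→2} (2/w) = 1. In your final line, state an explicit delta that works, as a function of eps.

Let eps > 0 be given. We seek delta > 0 such that 0 < |w − 2| < delta implies |2/w − 1| < eps.
|2/w − 1| = 2·|2 − w|/(2·|w|) = 2|w − 2|/(2|w|).
Restrict delta ≤ 1. Then |w − 2| < 1 gives |w| > 1, so 2|w| > 2.
Then |2/w − 1| < 2|w − 2|/2, which is < eps when |w − 2| < eps.
Take delta = min(1, eps). Then 0 < |w − 2| < delta gives both |w − 2| < 1 and |w − 2| < eps, so |2/w − 1| < eps.

delta = min(1, eps)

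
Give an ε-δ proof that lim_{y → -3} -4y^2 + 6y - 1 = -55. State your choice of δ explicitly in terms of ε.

Let ε > 0. We want δ > 0 such that 0 < |y + 3| < δ implies |(-4y^2 + 6y - 1) + 55| < ε.
(-4y^2 + 6y - 1) + 55 = -4y^2 + 6y + 54 = (y + 3)(-4y + 18).
So |(-4y^2 + 6y - 1) + 55| = |y + 3|·|-4y + 18|.
Require δ ≤ 2. Then |y + 3| < 2 gives |y| < 5, and by the triangle inequality |-4y + 18| ≤ 4·5 + 18 = 38.
Hence |(-4y^2 + 6y - 1) + 55| ≤ 38|y + 3| < ε provided |y + 3| < ε/38.
Take δ = min(2, ε/38). Then 0 < |y + 3| < δ gives both |y + 3| < 2 and |y + 3| < ε/38, so |(-4y^2 + 6y - 1) + 55| < ε.

δ = min(2, ε/38)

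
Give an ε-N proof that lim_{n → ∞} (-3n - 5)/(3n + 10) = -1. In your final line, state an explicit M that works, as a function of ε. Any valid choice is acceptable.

M = (5/3)/ε

Let ε > 0 be given. For n ≥ 1, |(-3n - 5)/(3n + 10) + 1| = |15|/(3(3n + 10)) = 15/(3(3n + 10)).
Since 3n + 10 ≥ 3n for n ≥ 1, this is ≤ 15/(3·3n) = (5/3)/n.
So |(-3n - 5)/(3n + 10) + 1| < ε whenever n > (5/3)/ε.
Take M = (5/3)/ε. If n > M then |(-3n - 5)/(3n + 10) + 1| ≤ (5/3)/n < ε.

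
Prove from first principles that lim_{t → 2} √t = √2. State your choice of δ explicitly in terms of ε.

δ = min(2, √2·ε)

Let ε > 0 be given. We want δ > 0 such that 0 < |t − 2| < δ implies |√t − √2| < ε.
Rationalise: √t − √2 = (t − 2)/(√t + √2), so |√t − √2| = |t − 2|/(√t + √2).
Restrict δ ≤ 2 so that |t − 2| < 2 forces t > 0, and then √t + √2 > √2.
Hence |√t − √2| < |t − 2|/√2, which is < ε once |t − 2| < √2·ε.
Take δ = min(2, √2·ε). If 0 < |t − 2| < δ then t > 0 and |√t − √2| < |t − 2|/√2 < ε.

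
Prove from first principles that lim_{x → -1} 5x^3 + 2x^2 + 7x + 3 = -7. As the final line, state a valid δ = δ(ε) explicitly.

δ = min(1, ε/36)

Let ε > 0. We want δ > 0 such that 0 < |x + 1| < δ implies |(5x^3 + 2x^2 + 7x + 3) + 7| < ε.
(5x^3 + 2x^2 + 7x + 3) + 7 = 5x^3 + 2x^2 + 7x + 10 = (x + 1)(5x^2 - 3x + 10).
So |(5x^3 + 2x^2 + 7x + 3) + 7| = |x + 1|·|5x^2 - 3x + 10|.
Require δ ≤ 1. Then |x + 1| < 1 gives |x| < 2, and by the triangle inequality |5x^2 - 3x + 10| ≤ 5·2^2 + 3·2 + 10 = 36.
Hence |(5x^3 + 2x^2 + 7x + 3) + 7| ≤ 36|x + 1| < ε provided |x + 1| < ε/36.
Choosing δ = min(1, ε/36) ensures both conditions, hence |(5x^3 + 2x^2 + 7x + 3) + 7| < ε.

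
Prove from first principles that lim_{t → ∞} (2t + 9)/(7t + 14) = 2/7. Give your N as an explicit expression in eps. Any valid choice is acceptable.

Fix eps > 0. We seek N > 0 such that t > N implies |(2t + 9)/(7t + 14) − (2/7)| < eps.
(2t + 9)/(7t + 14) − (2/7) = (7(2t + 9) − 2(7t + 14)) / (7(7t + 14)) = 35/(7(7t + 14)).
For t > 0 we have 7t + 14 > 7t, so |(2t + 9)/(7t + 14) − (2/7)| = 35/(7(7t + 14)) < 35/(7·7t) = (5/7)/t.
Thus |(2t + 9)/(7t + 14) − (2/7)| < eps whenever t > (5/7)/eps.
Take N = (5/7)/eps. If t > N then |(2t + 9)/(7t + 14) − (2/7)| < (5/7)/t < eps.

N = (5/7)/eps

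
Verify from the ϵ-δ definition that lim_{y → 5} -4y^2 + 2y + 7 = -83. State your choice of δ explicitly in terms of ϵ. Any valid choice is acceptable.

Suppose ϵ > 0. We want δ > 0 such that 0 < |y − 5| < δ implies |(-4y^2 + 2y + 7) + 83| < ϵ.
(-4y^2 + 2y + 7) + 83 = -4y^2 + 2y + 90 = (y − 5)(-4y - 18).
So |(-4y^2 + 2y + 7) + 83| = |y − 5|·|-4y - 18|.
Require δ ≤ 2. Then |y − 5| < 2 gives |y| < 7, and by the triangle inequality |-4y - 18| ≤ 4·7 + 18 = 46.
Hence |(-4y^2 + 2y + 7) + 83| ≤ 46|y − 5| < ϵ provided |y − 5| < ϵ/46.
Take δ = min(2, ϵ/46). Then 0 < |y − 5| < δ gives both |y − 5| < 2 and |y − 5| < ϵ/46, so |(-4y^2 + 2y + 7) + 83| < ϵ.

δ = min(2, ϵ/46)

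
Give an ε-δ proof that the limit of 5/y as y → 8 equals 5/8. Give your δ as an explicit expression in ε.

Let ε > 0 be given. We seek δ > 0 such that 0 < |y − 8| < δ implies |5/y − (5/8)| < ε.
|5/y − (5/8)| = 5·|8 − y|/(8·|y|) = 5|y − 8|/(8|y|).
Restrict δ ≤ 4. Then |y − 8| < 4 gives |y| > 4, so 8|y| > 32.
Then |5/y − (5/8)| < 5|y − 8|/32, which is < ε when |y − 8| < (32/5)ε.
Take δ = min(4, (32/5)ε). Then 0 < |y − 8| < δ gives both |y − 8| < 4 and |y − 8| < (32/5)ε, so |5/y − (5/8)| < ε.

δ = min(4, (32/5)ε)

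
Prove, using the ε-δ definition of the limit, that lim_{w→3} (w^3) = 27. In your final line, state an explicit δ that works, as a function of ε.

δ = min(2, ε/49)

Let ε > 0. We seek δ > 0 with 0 < |w − 3| < δ ⇒ |w^3 − 27| < ε.
Factor: w^3 − 27 = (w − 3)(w^2 + 3w + 9), so |w^3 − 27| = |w − 3|·|w^2 + 3w + 9|.
Impose δ ≤ 2 so that |w| < 5; then |w^2 + 3w + 9| ≤ 49.
Hence |w^3 − 27| ≤ 49|w − 3|, which is < ε once |w − 3| < ε/49.
Take δ = min(2, ε/49). If 0 < |w − 3| < δ then both bounds hold and |w^3 − 27| ≤ 49|w − 3| < 49·(ε/49) = ε.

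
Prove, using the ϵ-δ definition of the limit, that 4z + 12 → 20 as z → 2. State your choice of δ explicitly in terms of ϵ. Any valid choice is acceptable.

δ = ϵ/4

Let ϵ > 0. We need δ > 0 so that 0 < |z − 2| < δ implies |(4z + 12) − 20| < ϵ.
|(4z + 12) − 20| = |4z - 8| = 4|z − 2|.
Thus it suffices that |z − 2| < ϵ/4.
Take δ = ϵ/4. If 0 < |z − 2| < δ then |(4z + 12) − 20| = 4|z − 2| < 4·(ϵ/4) = ϵ.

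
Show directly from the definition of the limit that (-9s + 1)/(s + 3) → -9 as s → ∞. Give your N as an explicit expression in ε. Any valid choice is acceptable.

N = 28/ε

Let ε > 0. We seek N > 0 such that s > N implies |(-9s + 1)/(s + 3) + 9| < ε.
(-9s + 1)/(s + 3) + 9 = ((-9s + 1) − (-9)(s + 3)) / ((s + 3)) = 28/((s + 3)).
For s > 0 we have s + 3 > s, so |(-9s + 1)/(s + 3) + 9| = 28/((s + 3)) < 28/(s) = 28/s.
Thus |(-9s + 1)/(s + 3) + 9| < ε whenever s > 28/ε.
Take N = 28/ε. If s > N then |(-9s + 1)/(s + 3) + 9| < 28/s < ε.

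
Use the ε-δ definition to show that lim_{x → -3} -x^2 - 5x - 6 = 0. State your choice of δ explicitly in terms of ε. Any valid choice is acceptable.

Let ε > 0 be given. We want δ > 0 such that 0 < |x + 3| < δ implies |(-x^2 - 5x - 6)| < ε.
(-x^2 - 5x - 6) = -x^2 - 5x - 6 = (x + 3)(-x - 2).
So |(-x^2 - 5x - 6)| = |x + 3|·|-x - 2|.
Require δ ≤ 1. Then |x + 3| < 1 gives |x| < 4, and by the triangle inequality |-x - 2| ≤ 4 + 2 = 6.
Hence |(-x^2 - 5x - 6)| ≤ 6|x + 3| < ε provided |x + 3| < ε/6.
Take δ = min(1, ε/6). Then 0 < |x + 3| < δ gives both |x + 3| < 1 and |x + 3| < ε/6, so |(-x^2 - 5x - 6)| < ε.

δ = min(1, ε/6)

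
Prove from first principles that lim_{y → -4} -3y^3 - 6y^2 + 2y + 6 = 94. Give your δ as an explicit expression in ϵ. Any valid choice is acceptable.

δ = min(2, ϵ/166)

Let ϵ > 0. We want δ > 0 such that 0 < |y + 4| < δ implies |(-3y^3 - 6y^2 + 2y + 6) − 94| < ϵ.
(-3y^3 - 6y^2 + 2y + 6) − 94 = -3y^3 - 6y^2 + 2y - 88 = (y + 4)(-3y^2 + 6y - 22).
So |(-3y^3 - 6y^2 + 2y + 6) − 94| = |y + 4|·|-3y^2 + 6y - 22|.
Require δ ≤ 2. Then |y + 4| < 2 gives |y| < 6, and by the triangle inequality |-3y^2 + 6y - 22| ≤ 3·6^2 + 6·6 + 22 = 166.
Hence |(-3y^3 - 6y^2 + 2y + 6) − 94| ≤ 166|y + 4| < ϵ provided |y + 4| < ϵ/166.
Choosing δ = min(2, ϵ/166) ensures both conditions, hence |(-3y^3 - 6y^2 + 2y + 6) − 94| < ϵ.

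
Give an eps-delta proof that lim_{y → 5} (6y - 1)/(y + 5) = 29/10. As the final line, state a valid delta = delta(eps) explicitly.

delta = min(5, (50/31)eps)

Let eps > 0. We want delta > 0 with 0 < |y − 5| < delta ⇒ |(6y - 1)/(y + 5) − (29/10)| < eps.
Combining over a common denominator, (6y - 1)/(y + 5) − (29/10) = [(6y - 1)·10 − 29·(y + 5)] / [10·(y + 5)] = 31(y − 5) / (10(y + 5)).
So |(6y - 1)/(y + 5) − (29/10)| = 31|y − 5| / (10·|y + 5|).
Restrict delta ≤ 5. Then |y − 5| < 5 gives |y + 5| = |(y − 5) + 10| ≥ 10 − 5 = 5.
Hence |(6y - 1)/(y + 5) − (29/10)| < 31|y − 5|/(10·5) = (31/50)|y − 5|, which is < eps once |y − 5| < (50/31)eps.
Take delta = min(5, (50/31)eps). Then 0 < |y − 5| < delta forces both bounds, so |(6y - 1)/(y + 5) − (29/10)| < eps.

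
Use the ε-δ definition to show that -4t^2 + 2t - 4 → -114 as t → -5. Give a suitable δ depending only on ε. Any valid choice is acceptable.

δ = min(2, ε/50)

Let ε > 0 be given. We want δ > 0 such that 0 < |t + 5| < δ implies |(-4t^2 + 2t - 4) + 114| < ε.
(-4t^2 + 2t - 4) + 114 = -4t^2 + 2t + 110 = (t + 5)(-4t + 22).
So |(-4t^2 + 2t - 4) + 114| = |t + 5|·|-4t + 22|.
Assume first that |t + 5| < 2, so |t| < 7. Then |-4t + 22| ≤ 4·7 + 22 = 50.
Hence |(-4t^2 + 2t - 4) + 114| ≤ 50|t + 5| < ε provided |t + 5| < ε/50.
Choosing δ = min(2, ε/50) ensures both conditions, hence |(-4t^2 + 2t - 4) + 114| < ε.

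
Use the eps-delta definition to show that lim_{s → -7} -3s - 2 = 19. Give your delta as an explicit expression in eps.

Let eps > 0 be given. We need delta > 0 so that 0 < |s + 7| < delta implies |(-3s - 2) − 19| < eps.
|(-3s - 2) − 19| = |-3s - 21| = 3|s + 7|.
Thus it suffices that |s + 7| < eps/3.
Take delta = eps/3. If 0 < |s + 7| < delta then |(-3s - 2) − 19| = 3|s + 7| < 3·(eps/3) = eps.

delta = eps/3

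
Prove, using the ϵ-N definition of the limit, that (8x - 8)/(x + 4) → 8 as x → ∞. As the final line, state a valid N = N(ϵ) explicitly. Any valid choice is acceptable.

Suppose ϵ > 0. We seek N > 0 such that x > N implies |(8x - 8)/(x + 4) − 8| < ϵ.
(8x - 8)/(x + 4) − 8 = ((8x - 8) − 8(x + 4)) / ((x + 4)) = -40/((x + 4)).
For x > 0 we have x + 4 > x, so |(8x - 8)/(x + 4) − 8| = 40/((x + 4)) < 40/(x) = 40/x.
Thus |(8x - 8)/(x + 4) − 8| < ϵ whenever x > 40/ϵ.
Take N = 40/ϵ. If x > N then |(8x - 8)/(x + 4) − 8| < 40/x < ϵ.

N = 40/ϵ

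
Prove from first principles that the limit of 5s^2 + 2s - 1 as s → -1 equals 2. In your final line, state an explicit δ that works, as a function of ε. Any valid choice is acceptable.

Fix ε > 0. We want δ > 0 such that 0 < |s + 1| < δ implies |(5s^2 + 2s - 1) − 2| < ε.
(5s^2 + 2s - 1) − 2 = 5s^2 + 2s - 3 = (s + 1)(5s - 3).
So |(5s^2 + 2s - 1) − 2| = |s + 1|·|5s - 3|.
Require δ ≤ 1. Then |s + 1| < 1 gives |s| < 2, and by the triangle inequality |5s - 3| ≤ 5·2 + 3 = 13.
Hence |(5s^2 + 2s - 1) − 2| ≤ 13|s + 1| < ε provided |s + 1| < ε/13.
Take δ = min(1, ε/13). Then 0 < |s + 1| < δ gives both |s + 1| < 1 and |s + 1| < ε/13, so |(5s^2 + 2s - 1) − 2| < ε.

δ = min(1, ε/13)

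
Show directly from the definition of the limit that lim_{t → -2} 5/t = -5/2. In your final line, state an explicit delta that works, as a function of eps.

delta = min(1, (2/5)eps)

Suppose eps > 0. We seek delta > 0 such that 0 < |t + 2| < delta implies |5/t + 5/2| < eps.
|5/t + 5/2| = 5·|-2 − t|/(2·|t|) = 5|t + 2|/(2|t|).
Restrict delta ≤ 1. Then |t + 2| < 1 gives |t| > 1, so 2|t| > 2.
Then |5/t + 5/2| < 5|t + 2|/2, which is < eps when |t + 2| < (2/5)eps.
Take delta = min(1, (2/5)eps). Then 0 < |t + 2| < delta gives both |t + 2| < 1 and |t + 2| < (2/5)eps, so |5/t + 5/2| < eps.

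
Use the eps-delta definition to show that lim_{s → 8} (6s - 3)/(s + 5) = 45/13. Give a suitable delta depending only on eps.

delta = min(13/2, (169/66)eps)

Let eps > 0. We want delta > 0 with 0 < |s − 8| < delta ⇒ |(6s - 3)/(s + 5) − (45/13)| < eps.
Combining over a common denominator, (6s - 3)/(s + 5) − (45/13) = [(6s - 3)·13 − 45·(s + 5)] / [13·(s + 5)] = 33(s − 8) / (13(s + 5)).
So |(6s - 3)/(s + 5) − (45/13)| = 33|s − 8| / (13·|s + 5|).
Restrict delta ≤ 13/2. Then |s − 8| < 13/2 gives |s + 5| = |(s − 8) + 13| ≥ 13 − 13/2 = 13/2.
Hence |(6s - 3)/(s + 5) − (45/13)| < 33|s − 8|/(13·(13/2)) = (66/169)|s − 8|, which is < eps once |s − 8| < (169/66)eps.
Take delta = min(13/2, (169/66)eps). Then 0 < |s − 8| < delta forces both bounds, so |(6s - 3)/(s + 5) − (45/13)| < eps.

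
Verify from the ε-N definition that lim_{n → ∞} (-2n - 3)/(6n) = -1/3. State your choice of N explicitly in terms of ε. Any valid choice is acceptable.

Suppose ε > 0. For n ≥ 1, |(-2n - 3)/(6n) + 1/3| = |-18|/(6(6n)) = 18/(6(6n)).
Since 6n ≥ 6n for n ≥ 1, this is ≤ 18/(6·6n) = (1/2)/n.
So |(-2n - 3)/(6n) + 1/3| < ε whenever n > (1/2)/ε.
Take N = (1/2)/ε. If n > N then |(-2n - 3)/(6n) + 1/3| ≤ (1/2)/n < ε.

N = (1/2)/ε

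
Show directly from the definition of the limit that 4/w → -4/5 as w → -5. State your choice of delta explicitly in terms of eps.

Fix eps > 0. We seek delta > 0 such that 0 < |w + 5| < delta implies |4/w + 4/5| < eps.
|4/w + 4/5| = 4·|-5 − w|/(5·|w|) = 4|w + 5|/(5|w|).
Require delta ≤ 5/2 so that |w| > 5 − 5/2 = 5/2, hence 5|w| > 25/2.
Then |4/w + 4/5| < 4|w + 5|/(25/2), which is < eps when |w + 5| < (25/8)eps.
Take delta = min(5/2, (25/8)eps). Then 0 < |w + 5| < delta gives both |w + 5| < 5/2 and |w + 5| < (25/8)eps, so |4/w + 4/5| < eps.

delta = min(5/2, (25/8)eps)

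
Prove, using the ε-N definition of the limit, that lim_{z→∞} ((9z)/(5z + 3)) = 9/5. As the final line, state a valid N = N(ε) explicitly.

Fix ε > 0. We seek N > 0 such that z > N implies |(9z)/(5z + 3) − (9/5)| < ε.
(9z)/(5z + 3) − (9/5) = (5(9z) − 9(5z + 3)) / (5(5z + 3)) = -27/(5(5z + 3)).
For z > 0 we have 5z + 3 > 5z, so |(9z)/(5z + 3) − (9/5)| = 27/(5(5z + 3)) < 27/(5·5z) = (27/25)/z.
Thus |(9z)/(5z + 3) − (9/5)| < ε whenever z > (27/25)/ε.
Take N = (27/25)/ε. If z > N then |(9z)/(5z + 3) − (9/5)| < (27/25)/z < ε.

N = (27/25)/ε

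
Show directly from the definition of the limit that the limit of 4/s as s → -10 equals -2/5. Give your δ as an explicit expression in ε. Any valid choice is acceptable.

δ = min(5, (25/2)ε)

Fix ε > 0. We seek δ > 0 such that 0 < |s + 10| < δ implies |4/s + 2/5| < ε.
|4/s + 2/5| = 4·|-10 − s|/(10·|s|) = 4|s + 10|/(10|s|).
Require δ ≤ 5 so that |s| > 10 − 5 = 5, hence 10|s| > 50.
Then |4/s + 2/5| < 4|s + 10|/50, which is < ε when |s + 10| < (25/2)ε.
Take δ = min(5, (25/2)ε). Then 0 < |s + 10| < δ gives both |s + 10| < 5 and |s + 10| < (25/2)ε, so |4/s + 2/5| < ε.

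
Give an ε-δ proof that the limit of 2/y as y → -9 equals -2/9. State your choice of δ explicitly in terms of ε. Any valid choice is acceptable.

δ = min(9/2, (81/4)ε)

Let ε > 0 be given. We seek δ > 0 such that 0 < |y + 9| < δ implies |2/y + 2/9| < ε.
|2/y + 2/9| = 2·|-9 − y|/(9·|y|) = 2|y + 9|/(9|y|).
Restrict δ ≤ 9/2. Then |y + 9| < 9/2 gives |y| > 9/2, so 9|y| > 81/2.
Then |2/y + 2/9| < 2|y + 9|/(81/2), which is < ε when |y + 9| < (81/4)ε.
Take δ = min(9/2, (81/4)ε). Then 0 < |y + 9| < δ gives both |y + 9| < 9/2 and |y + 9| < (81/4)ε, so |2/y + 2/9| < ε.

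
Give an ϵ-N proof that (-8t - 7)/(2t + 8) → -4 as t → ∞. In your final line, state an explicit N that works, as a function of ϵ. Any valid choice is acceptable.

Fix ϵ > 0. We seek N > 0 such that t > N implies |(-8t - 7)/(2t + 8) + 4| < ϵ.
(-8t - 7)/(2t + 8) + 4 = (2(-8t - 7) − (-8)(2t + 8)) / (2(2t + 8)) = 50/(2(2t + 8)).
For t > 0 we have 2t + 8 > 2t, so |(-8t - 7)/(2t + 8) + 4| = 50/(2(2t + 8)) < 50/(2·2t) = (25/2)/t.
Thus |(-8t - 7)/(2t + 8) + 4| < ϵ whenever t > (25/2)/ϵ.
Take N = (25/2)/ϵ. If t > N then |(-8t - 7)/(2t + 8) + 4| < (25/2)/t < ϵ.

N = (25/2)/ϵ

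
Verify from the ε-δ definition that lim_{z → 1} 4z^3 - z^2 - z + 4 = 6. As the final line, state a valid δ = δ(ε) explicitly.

Fix ε > 0. We want δ > 0 such that 0 < |z − 1| < δ implies |(4z^3 - z^2 - z + 4) − 6| < ε.
(4z^3 - z^2 - z + 4) − 6 = 4z^3 - z^2 - z - 2 = (z − 1)(4z^2 + 3z + 2).
So |(4z^3 - z^2 - z + 4) − 6| = |z − 1|·|4z^2 + 3z + 2|.
Assume first that |z − 1| < 2, so |z| < 3. Then |4z^2 + 3z + 2| ≤ 4·3^2 + 3·3 + 2 = 47.
Hence |(4z^3 - z^2 - z + 4) − 6| ≤ 47|z − 1| < ε provided |z − 1| < ε/47.
Choosing δ = min(2, ε/47) ensures both conditions, hence |(4z^3 - z^2 - z + 4) − 6| < ε.

δ = min(2, ε/47)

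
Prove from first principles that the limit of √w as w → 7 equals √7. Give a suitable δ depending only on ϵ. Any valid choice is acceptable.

Fix ϵ > 0. We want δ > 0 such that 0 < |w − 7| < δ implies |√w − √7| < ϵ.
Multiplying by the conjugate, |√w − √7| = |w − 7|/(√w + √7).
Restrict δ ≤ 7 so that |w − 7| < 7 forces w > 0, and then √w + √7 > √7.
Hence |√w − √7| < |w − 7|/√7, which is < ϵ once |w − 7| < √7·ϵ.
Take δ = min(7, √7·ϵ). If 0 < |w − 7| < δ then w > 0 and |√w − √7| < |w − 7|/√7 < ϵ.

δ = min(7, √7·ϵ)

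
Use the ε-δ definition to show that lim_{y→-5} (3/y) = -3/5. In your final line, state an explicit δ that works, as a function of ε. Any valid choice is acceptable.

δ = min(5/2, (25/6)ε)

Let ε > 0 be given. We seek δ > 0 such that 0 < |y + 5| < δ implies |3/y + 3/5| < ε.
|3/y + 3/5| = 3·|-5 − y|/(5·|y|) = 3|y + 5|/(5|y|).
Require δ ≤ 5/2 so that |y| > 5 − 5/2 = 5/2, hence 5|y| > 25/2.
Then |3/y + 3/5| < 3|y + 5|/(25/2), which is < ε when |y + 5| < (25/6)ε.
Take δ = min(5/2, (25/6)ε). Then 0 < |y + 5| < δ gives both |y + 5| < 5/2 and |y + 5| < (25/6)ε, so |3/y + 3/5| < ε.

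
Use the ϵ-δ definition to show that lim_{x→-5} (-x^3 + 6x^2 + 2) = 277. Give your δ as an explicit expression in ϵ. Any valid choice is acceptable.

δ = min(1, ϵ/157)

Let ϵ > 0 be given. We want δ > 0 such that 0 < |x + 5| < δ implies |(-x^3 + 6x^2 + 2) − 277| < ϵ.
(-x^3 + 6x^2 + 2) − 277 = -x^3 + 6x^2 - 275 = (x + 5)(-x^2 + 11x - 55).
So |(-x^3 + 6x^2 + 2) − 277| = |x + 5|·|-x^2 + 11x - 55|.
Require δ ≤ 1. Then |x + 5| < 1 gives |x| < 6, and by the triangle inequality |-x^2 + 11x - 55| ≤ 6^2 + 11·6 + 55 = 157.
Hence |(-x^3 + 6x^2 + 2) − 277| ≤ 157|x + 5| < ϵ provided |x + 5| < ϵ/157.
Choosing δ = min(1, ϵ/157) ensures both conditions, hence |(-x^3 + 6x^2 + 2) − 277| < ϵ.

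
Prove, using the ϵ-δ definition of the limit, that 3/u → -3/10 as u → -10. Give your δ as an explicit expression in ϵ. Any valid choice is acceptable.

Let ϵ > 0 be given. We seek δ > 0 such that 0 < |u + 10| < δ implies |3/u + 3/10| < ϵ.
|3/u + 3/10| = 3·|-10 − u|/(10·|u|) = 3|u + 10|/(10|u|).
Require δ ≤ 5 so that |u| > 10 − 5 = 5, hence 10|u| > 50.
Then |3/u + 3/10| < 3|u + 10|/50, which is < ϵ when |u + 10| < (50/3)ϵ.
Take δ = min(5, (50/3)ϵ). Then 0 < |u + 10| < δ gives both |u + 10| < 5 and |u + 10| < (50/3)ϵ, so |3/u + 3/10| < ϵ.

δ = min(5, (50/3)ϵ)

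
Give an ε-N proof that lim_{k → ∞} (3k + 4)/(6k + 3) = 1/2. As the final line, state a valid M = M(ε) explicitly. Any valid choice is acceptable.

M = (5/12)/ε

Let ε > 0 be given. For k ≥ 1, |(3k + 4)/(6k + 3) − (1/2)| = |15|/(6(6k + 3)) = 15/(6(6k + 3)).
Since 6k + 3 ≥ 6k for k ≥ 1, this is ≤ 15/(6·6k) = (5/12)/k.
So |(3k + 4)/(6k + 3) − (1/2)| < ε whenever k > (5/12)/ε.
Take M = (5/12)/ε. If k > M then |(3k + 4)/(6k + 3) − (1/2)| ≤ (5/12)/k < ε.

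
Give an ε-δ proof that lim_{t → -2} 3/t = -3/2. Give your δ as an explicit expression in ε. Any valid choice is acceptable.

δ = min(1, (2/3)ε)

Fix ε > 0. We seek δ > 0 such that 0 < |t + 2| < δ implies |3/t + 3/2| < ε.
|3/t + 3/2| = 3·|-2 − t|/(2·|t|) = 3|t + 2|/(2|t|).
Require δ ≤ 1 so that |t| > 2 − 1 = 1, hence 2|t| > 2.
Then |3/t + 3/2| < 3|t + 2|/2, which is < ε when |t + 2| < (2/3)ε.
Take δ = min(1, (2/3)ε). Then 0 < |t + 2| < δ gives both |t + 2| < 1 and |t + 2| < (2/3)ε, so |3/t + 3/2| < ε.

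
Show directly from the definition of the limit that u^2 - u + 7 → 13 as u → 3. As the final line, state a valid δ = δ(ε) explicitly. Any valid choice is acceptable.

Let ε > 0. We want δ > 0 such that 0 < |u − 3| < δ implies |(u^2 - u + 7) − 13| < ε.
(u^2 - u + 7) − 13 = u^2 - u - 6 = (u − 3)(u + 2).
So |(u^2 - u + 7) − 13| = |u − 3|·|u + 2|.
Assume first that |u − 3| < 2, so |u| < 5. Then |u + 2| ≤ 5 + 2 = 7.
Hence |(u^2 - u + 7) − 13| ≤ 7|u − 3| < ε provided |u − 3| < ε/7.
Choosing δ = min(2, ε/7) ensures both conditions, hence |(u^2 - u + 7) − 13| < ε.

δ = min(2, ε/7)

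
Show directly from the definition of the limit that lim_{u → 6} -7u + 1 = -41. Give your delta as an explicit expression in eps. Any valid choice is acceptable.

Fix eps > 0. We need delta > 0 so that 0 < |u − 6| < delta implies |(-7u + 1) + 41| < eps.
|(-7u + 1) + 41| = |-7u + 42| = 7|u − 6|.
Thus it suffices that |u − 6| < eps/7.
Take delta = eps/7. If 0 < |u − 6| < delta then |(-7u + 1) + 41| = 7|u − 6| < 7·(eps/7) = eps.

delta = eps/7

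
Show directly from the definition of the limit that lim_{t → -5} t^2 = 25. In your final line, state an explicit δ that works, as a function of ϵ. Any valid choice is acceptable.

Let ϵ > 0 be given. We seek δ > 0 with 0 < |t + 5| < δ ⇒ |t^2 − 25| < ϵ.
Factor: t^2 − 25 = (t + 5)(t - 5), so |t^2 − 25| = |t + 5|·|t - 5|.
Impose δ ≤ 1 so that |t| < 6; then |t - 5| ≤ 11.
Hence |t^2 − 25| ≤ 11|t + 5|, which is < ϵ once |t + 5| < ϵ/11.
Take δ = min(1, ϵ/11). If 0 < |t + 5| < δ then both bounds hold and |t^2 − 25| ≤ 11|t + 5| < 11·(ϵ/11) = ϵ.

δ = min(1, ϵ/11)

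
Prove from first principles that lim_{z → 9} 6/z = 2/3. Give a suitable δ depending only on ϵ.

Let ϵ > 0. We seek δ > 0 such that 0 < |z − 9| < δ implies |6/z − (2/3)| < ϵ.
|6/z − (2/3)| = 6·|9 − z|/(9·|z|) = 6|z − 9|/(9|z|).
Restrict δ ≤ 9/2. Then |z − 9| < 9/2 gives |z| > 9/2, so 9|z| > 81/2.
Then |6/z − (2/3)| < 6|z − 9|/(81/2), which is < ϵ when |z − 9| < (27/4)ϵ.
Take δ = min(9/2, (27/4)ϵ). Then 0 < |z − 9| < δ gives both |z − 9| < 9/2 and |z − 9| < (27/4)ϵ, so |6/z − (2/3)| < ϵ.

δ = min(9/2, (27/4)ϵ)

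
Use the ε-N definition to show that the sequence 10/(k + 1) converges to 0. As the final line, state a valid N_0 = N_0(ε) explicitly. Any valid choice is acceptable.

N_0 = 10/ε

Let ε > 0 be given. For k ≥ 1, |10/(k + 1) − 0| = 10/(k + 1) ≤ 10/k.
We need 10/k < ε, i.e. k > 10/ε.
Take N_0 = 10/ε. If k > N_0 then |10/(k + 1)| ≤ 10/k < ε.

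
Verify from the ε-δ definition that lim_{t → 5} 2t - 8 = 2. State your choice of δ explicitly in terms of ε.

δ = ε/2

Let ε > 0 be given. We need δ > 0 so that 0 < |t − 5| < δ implies |(2t - 8) − 2| < ε.
Since (2t - 8) − 2 = 2(t − 5), we have |(2t - 8) − 2| = 2|t − 5|.
Thus it suffices that |t − 5| < ε/2.
Choosing δ = ε/2 gives |(2t - 8) − 2| = 2|t − 5| < ε whenever |t − 5| < δ.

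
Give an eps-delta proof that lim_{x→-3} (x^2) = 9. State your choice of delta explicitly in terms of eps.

Fix eps > 0. We seek delta > 0 with 0 < |x + 3| < delta ⇒ |x^2 − 9| < eps.
Factor: x^2 − 9 = (x + 3)(x - 3), so |x^2 − 9| = |x + 3|·|x - 3|.
Restrict delta ≤ 1. Then |x + 3| < 1 gives |x| < 4, so by the triangle inequality |x - 3| ≤ 4 + 3 = 7.
Hence |x^2 − 9| ≤ 7|x + 3|, which is < eps once |x + 3| < eps/7.
Take delta = min(1, eps/7). If 0 < |x + 3| < delta then both bounds hold and |x^2 − 9| ≤ 7|x + 3| < 7·(eps/7) = eps.

delta = min(1, eps/7)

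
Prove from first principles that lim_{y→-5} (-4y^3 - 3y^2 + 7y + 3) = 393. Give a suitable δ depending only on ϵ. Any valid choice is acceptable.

δ = min(1, ϵ/324)

Fix ϵ > 0. We want δ > 0 such that 0 < |y + 5| < δ implies |(-4y^3 - 3y^2 + 7y + 3) − 393| < ϵ.
(-4y^3 - 3y^2 + 7y + 3) − 393 = -4y^3 - 3y^2 + 7y - 390 = (y + 5)(-4y^2 + 17y - 78).
So |(-4y^3 - 3y^2 + 7y + 3) − 393| = |y + 5|·|-4y^2 + 17y - 78|.
Assume first that |y + 5| < 1, so |y| < 6. Then |-4y^2 + 17y - 78| ≤ 4·6^2 + 17·6 + 78 = 324.
Hence |(-4y^3 - 3y^2 + 7y + 3) − 393| ≤ 324|y + 5| < ϵ provided |y + 5| < ϵ/324.
Choosing δ = min(1, ϵ/324) ensures both conditions, hence |(-4y^3 - 3y^2 + 7y + 3) − 393| < ϵ.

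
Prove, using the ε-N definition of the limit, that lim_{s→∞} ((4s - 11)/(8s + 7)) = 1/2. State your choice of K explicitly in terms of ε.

Suppose ε > 0. We seek K > 0 such that s > K implies |(4s - 11)/(8s + 7) − (1/2)| < ε.
(4s - 11)/(8s + 7) − (1/2) = (8(4s - 11) − 4(8s + 7)) / (8(8s + 7)) = -116/(8(8s + 7)).
For s > 0 we have 8s + 7 > 8s, so |(4s - 11)/(8s + 7) − (1/2)| = 116/(8(8s + 7)) < 116/(8·8s) = (29/16)/s.
Thus |(4s - 11)/(8s + 7) − (1/2)| < ε whenever s > (29/16)/ε.
Take K = (29/16)/ε. If s > K then |(4s - 11)/(8s + 7) − (1/2)| < (29/16)/s < ε.

K = (29/16)/ε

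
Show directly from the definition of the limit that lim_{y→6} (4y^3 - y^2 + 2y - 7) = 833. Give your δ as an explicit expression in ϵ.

δ = min(2, ϵ/580)

Suppose ϵ > 0. We want δ > 0 such that 0 < |y − 6| < δ implies |(4y^3 - y^2 + 2y - 7) − 833| < ϵ.
(4y^3 - y^2 + 2y - 7) − 833 = 4y^3 - y^2 + 2y - 840 = (y − 6)(4y^2 + 23y + 140).
So |(4y^3 - y^2 + 2y - 7) − 833| = |y − 6|·|4y^2 + 23y + 140|.
Require δ ≤ 2. Then |y − 6| < 2 gives |y| < 8, and by the triangle inequality |4y^2 + 23y + 140| ≤ 4·8^2 + 23·8 + 140 = 580.
Hence |(4y^3 - y^2 + 2y - 7) − 833| ≤ 580|y − 6| < ϵ provided |y − 6| < ϵ/580.
Take δ = min(2, ϵ/580). Then 0 < |y − 6| < δ gives both |y − 6| < 2 and |y − 6| < ϵ/580, so |(4y^3 - y^2 + 2y - 7) − 833| < ϵ.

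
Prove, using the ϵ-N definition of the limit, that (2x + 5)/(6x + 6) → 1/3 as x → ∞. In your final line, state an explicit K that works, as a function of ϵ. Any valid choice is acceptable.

K = (1/2)/ϵ

Let ϵ > 0. We seek K > 0 such that x > K implies |(2x + 5)/(6x + 6) − (1/3)| < ϵ.
(2x + 5)/(6x + 6) − (1/3) = (6(2x + 5) − 2(6x + 6)) / (6(6x + 6)) = 18/(6(6x + 6)).
For x > 0 we have 6x + 6 > 6x, so |(2x + 5)/(6x + 6) − (1/3)| = 18/(6(6x + 6)) < 18/(6·6x) = (1/2)/x.
Thus |(2x + 5)/(6x + 6) − (1/3)| < ϵ whenever x > (1/2)/ϵ.
Take K = (1/2)/ϵ. If x > K then |(2x + 5)/(6x + 6) − (1/3)| < (1/2)/x < ϵ.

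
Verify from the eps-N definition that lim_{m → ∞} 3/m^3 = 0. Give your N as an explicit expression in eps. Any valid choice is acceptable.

N = (3/eps)^{1/3}

Suppose eps > 0. For m ≥ 1, |3/m^3 − 0| = 3/m^3.
3/m^3 < eps ⇔ m^3 > 3/eps ⇔ m > (3/eps)^{1/3}.
Take N = (3/eps)^{1/3}. Then m > N implies 3/m^3 < eps.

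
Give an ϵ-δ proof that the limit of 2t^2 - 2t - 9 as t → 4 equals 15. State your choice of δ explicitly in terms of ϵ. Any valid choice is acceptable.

δ = min(1, ϵ/16)

Let ϵ > 0 be given. We want δ > 0 such that 0 < |t − 4| < δ implies |(2t^2 - 2t - 9) − 15| < ϵ.
(2t^2 - 2t - 9) − 15 = 2t^2 - 2t - 24 = (t − 4)(2t + 6).
So |(2t^2 - 2t - 9) − 15| = |t − 4|·|2t + 6|.
Assume first that |t − 4| < 1, so |t| < 5. Then |2t + 6| ≤ 2·5 + 6 = 16.
Hence |(2t^2 - 2t - 9) − 15| ≤ 16|t − 4| < ϵ provided |t − 4| < ϵ/16.
Choosing δ = min(1, ϵ/16) ensures both conditions, hence |(2t^2 - 2t - 9) − 15| < ϵ.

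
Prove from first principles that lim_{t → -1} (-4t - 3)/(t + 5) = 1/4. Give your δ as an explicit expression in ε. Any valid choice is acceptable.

δ = min(2, (8/17)ε)

Let ε > 0 be given. We want δ > 0 with 0 < |t + 1| < δ ⇒ |(-4t - 3)/(t + 5) − (1/4)| < ε.
Combining over a common denominator, (-4t - 3)/(t + 5) − (1/4) = [(-4t - 3)·4 − 1·(t + 5)] / [4·(t + 5)] = -17(t + 1) / (4(t + 5)).
So |(-4t - 3)/(t + 5) − (1/4)| = 17|t + 1| / (4·|t + 5|).
Require δ ≤ 2, so |t + 5| ≥ |4| − |t + 1| > 4 − 2 = 2.
Hence |(-4t - 3)/(t + 5) − (1/4)| < 17|t + 1|/(4·2) = (17/8)|t + 1|, which is < ε once |t + 1| < (8/17)ε.
Take δ = min(2, (8/17)ε). Then 0 < |t + 1| < δ forces both bounds, so |(-4t - 3)/(t + 5) − (1/4)| < ε.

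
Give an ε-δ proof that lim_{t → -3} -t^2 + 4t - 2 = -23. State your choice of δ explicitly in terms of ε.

Let ε > 0 be given. We want δ > 0 such that 0 < |t + 3| < δ implies |(-t^2 + 4t - 2) + 23| < ε.
(-t^2 + 4t - 2) + 23 = -t^2 + 4t + 21 = (t + 3)(-t + 7).
So |(-t^2 + 4t - 2) + 23| = |t + 3|·|-t + 7|.
Require δ ≤ 1. Then |t + 3| < 1 gives |t| < 4, and by the triangle inequality |-t + 7| ≤ 4 + 7 = 11.
Hence |(-t^2 + 4t - 2) + 23| ≤ 11|t + 3| < ε provided |t + 3| < ε/11.
Take δ = min(1, ε/11). Then 0 < |t + 3| < δ gives both |t + 3| < 1 and |t + 3| < ε/11, so |(-t^2 + 4t - 2) + 23| < ε.

δ = min(1, ε/11)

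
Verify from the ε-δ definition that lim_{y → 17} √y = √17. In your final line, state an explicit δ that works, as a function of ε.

Fix ε > 0. We want δ > 0 such that 0 < |y − 17| < δ implies |√y − √17| < ε.
Multiplying by the conjugate, |√y − √17| = |y − 17|/(√y + √17).
Restrict δ ≤ 17 so that |y − 17| < 17 forces y > 0, and then √y + √17 > √17.
Hence |√y − √17| < |y − 17|/√17, which is < ε once |y − 17| < √17·ε.
Take δ = min(17, √17·ε). If 0 < |y − 17| < δ then y > 0 and |√y − √17| < |y − 17|/√17 < ε.

δ = min(17, √17·ε)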